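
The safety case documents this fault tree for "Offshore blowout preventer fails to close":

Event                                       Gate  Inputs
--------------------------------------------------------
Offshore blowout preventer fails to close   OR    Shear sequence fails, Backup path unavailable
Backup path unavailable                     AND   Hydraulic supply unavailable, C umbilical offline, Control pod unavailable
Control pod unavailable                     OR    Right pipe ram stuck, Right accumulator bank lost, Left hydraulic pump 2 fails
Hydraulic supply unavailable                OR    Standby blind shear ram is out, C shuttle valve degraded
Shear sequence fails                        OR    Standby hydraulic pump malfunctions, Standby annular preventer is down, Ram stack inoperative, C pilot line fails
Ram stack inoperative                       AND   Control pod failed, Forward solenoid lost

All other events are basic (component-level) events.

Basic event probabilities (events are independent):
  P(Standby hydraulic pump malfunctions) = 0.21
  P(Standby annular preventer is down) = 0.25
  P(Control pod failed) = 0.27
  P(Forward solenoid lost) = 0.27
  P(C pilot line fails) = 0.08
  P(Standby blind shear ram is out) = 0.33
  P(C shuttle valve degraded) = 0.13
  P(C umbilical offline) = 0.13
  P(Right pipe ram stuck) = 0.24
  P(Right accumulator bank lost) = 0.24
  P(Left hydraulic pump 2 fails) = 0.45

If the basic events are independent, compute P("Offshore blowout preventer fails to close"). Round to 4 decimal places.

0.5133

P(Ram stack inoperative) [AND] = 0.27 × 0.27 = 0.072900
P(Shear sequence fails) [OR] = 1 − (1−0.21) × (1−0.25) × (1−0.072900) × (1−0.08) = 0.494638
P(Hydraulic supply unavailable) [OR] = 1 − (1−0.33) × (1−0.13) = 0.417100
P(Control pod unavailable) [OR] = 1 − (1−0.24) × (1−0.24) × (1−0.45) = 0.682320
P(Backup path unavailable) [AND] = 0.417100 × 0.13 × 0.682320 = 0.036997
P(Offshore blowout preventer fails to close) [OR] = 1 − (1−0.494638) × (1−0.036997) = 0.513335
Rounded to 4 decimal places: P(Offshore blowout preventer fails to close) ≈ 0.5133.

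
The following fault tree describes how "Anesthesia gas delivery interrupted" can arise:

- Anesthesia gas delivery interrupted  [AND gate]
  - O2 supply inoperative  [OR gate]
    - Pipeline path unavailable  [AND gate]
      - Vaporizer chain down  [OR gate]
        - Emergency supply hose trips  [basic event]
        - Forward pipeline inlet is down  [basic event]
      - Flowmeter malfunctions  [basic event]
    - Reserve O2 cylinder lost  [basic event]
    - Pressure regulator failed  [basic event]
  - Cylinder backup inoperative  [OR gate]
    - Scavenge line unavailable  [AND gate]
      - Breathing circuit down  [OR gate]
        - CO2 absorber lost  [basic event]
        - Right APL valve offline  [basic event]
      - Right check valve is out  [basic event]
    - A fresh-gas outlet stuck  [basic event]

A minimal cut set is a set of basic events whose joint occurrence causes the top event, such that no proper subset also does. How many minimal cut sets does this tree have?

Vaporizer chain down [OR]: union of children's cut sets → 2 cut set(s).
Pipeline path unavailable [AND]: one cut set from each child combined → 2 × 1 = 2 cut set(s).
O2 supply inoperative [OR]: union of children's cut sets → 4 cut set(s).
Breathing circuit down [OR]: union of children's cut sets → 2 cut set(s).
Scavenge line unavailable [AND]: one cut set from each child combined → 2 × 1 = 2 cut set(s).
Cylinder backup inoperative [OR]: union of children's cut sets → 3 cut set(s).
Anesthesia gas delivery interrupted [AND]: one cut set from each child combined → 4 × 3 = 12 cut set(s).

12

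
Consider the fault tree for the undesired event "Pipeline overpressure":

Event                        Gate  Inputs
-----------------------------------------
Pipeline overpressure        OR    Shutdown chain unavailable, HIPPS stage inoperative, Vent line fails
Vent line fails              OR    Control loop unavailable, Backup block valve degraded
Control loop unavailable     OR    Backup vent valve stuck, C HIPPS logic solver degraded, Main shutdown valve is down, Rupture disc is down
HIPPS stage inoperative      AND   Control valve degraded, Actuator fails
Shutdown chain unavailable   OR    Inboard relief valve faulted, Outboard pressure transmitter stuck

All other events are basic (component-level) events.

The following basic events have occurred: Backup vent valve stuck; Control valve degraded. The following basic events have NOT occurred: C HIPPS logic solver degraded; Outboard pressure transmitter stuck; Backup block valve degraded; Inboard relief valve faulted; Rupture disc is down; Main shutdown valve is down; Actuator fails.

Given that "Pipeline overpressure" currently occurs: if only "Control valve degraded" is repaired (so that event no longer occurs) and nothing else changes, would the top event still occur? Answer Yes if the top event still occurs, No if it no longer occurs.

Yes

Counterfactual: set "Control valve degraded" to not occurred.
Shutdown chain unavailable [OR]: Inboard relief valve faulted=not, Outboard pressure transmitter stuck=not → no input occurs → does not occur.
HIPPS stage inoperative [AND]: Control valve degraded=not, Actuator fails=not → not all inputs occur → does not occur.
Control loop unavailable [OR]: Backup vent valve stuck=occurs, C HIPPS logic solver degraded=not, Main shutdown valve is down=not, Rupture disc is down=not → at least one input occurs → occurs.
Vent line fails [OR]: Control loop unavailable=occurs, Backup block valve degraded=not → at least one input occurs → occurs.
Pipeline overpressure [OR]: Shutdown chain unavailable=not, HIPPS stage inoperative=not, Vent line fails=occurs → at least one input occurs → occurs.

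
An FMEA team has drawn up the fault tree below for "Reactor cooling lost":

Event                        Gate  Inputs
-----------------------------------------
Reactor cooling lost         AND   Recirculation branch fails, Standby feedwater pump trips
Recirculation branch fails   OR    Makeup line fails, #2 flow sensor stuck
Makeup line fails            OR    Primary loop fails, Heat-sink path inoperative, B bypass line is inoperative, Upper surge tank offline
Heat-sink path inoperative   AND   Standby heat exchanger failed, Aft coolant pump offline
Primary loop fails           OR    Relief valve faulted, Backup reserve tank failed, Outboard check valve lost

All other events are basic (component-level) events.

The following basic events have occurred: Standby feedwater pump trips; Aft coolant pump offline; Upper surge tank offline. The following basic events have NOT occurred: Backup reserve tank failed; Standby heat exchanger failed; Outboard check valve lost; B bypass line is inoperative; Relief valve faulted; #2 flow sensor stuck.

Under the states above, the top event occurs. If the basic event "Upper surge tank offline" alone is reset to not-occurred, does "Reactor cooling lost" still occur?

No

Counterfactual: set "Upper surge tank offline" to not occurred.
Primary loop fails [OR]: Relief valve faulted=not, Backup reserve tank failed=not, Outboard check valve lost=not → no input occurs → does not occur.
Heat-sink path inoperative [AND]: Standby heat exchanger failed=not, Aft coolant pump offline=occurs → not all inputs occur → does not occur.
Makeup line fails [OR]: Primary loop fails=not, Heat-sink path inoperative=not, B bypass line is inoperative=not, Upper surge tank offline=not → no input occurs → does not occur.
Recirculation branch fails [OR]: Makeup line fails=not, #2 flow sensor stuck=not → no input occurs → does not occur.
Reactor cooling lost [AND]: Recirculation branch fails=not, Standby feedwater pump trips=occurs → not all inputs occur → does not occur.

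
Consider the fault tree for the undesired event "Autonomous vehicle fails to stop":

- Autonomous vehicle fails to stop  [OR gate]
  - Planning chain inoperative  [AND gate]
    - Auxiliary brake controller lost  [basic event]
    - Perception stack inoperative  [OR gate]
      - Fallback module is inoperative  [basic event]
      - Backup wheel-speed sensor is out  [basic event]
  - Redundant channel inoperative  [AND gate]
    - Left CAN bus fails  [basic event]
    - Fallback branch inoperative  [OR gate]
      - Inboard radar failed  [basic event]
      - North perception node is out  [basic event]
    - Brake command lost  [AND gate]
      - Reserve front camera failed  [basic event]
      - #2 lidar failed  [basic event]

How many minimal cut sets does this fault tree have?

4

Perception stack inoperative [OR]: union of children's cut sets → 2 cut set(s).
Planning chain inoperative [AND]: one cut set from each child combined → 1 × 2 = 2 cut set(s).
Fallback branch inoperative [OR]: union of children's cut sets → 2 cut set(s).
Brake command lost [AND]: one cut set from each child combined → 1 × 1 = 1 cut set(s).
Redundant channel inoperative [AND]: one cut set from each child combined → 1 × 2 × 1 = 2 cut set(s).
Autonomous vehicle fails to stop [OR]: union of children's cut sets → 4 cut set(s).
Minimal cut sets: {Auxiliary brake controller lost, Fallback module is inoperative}; {Auxiliary brake controller lost, Backup wheel-speed sensor is out}; {#2 lidar failed, Inboard radar failed, Left CAN bus fails, Reserve front camera failed}; {#2 lidar failed, Left CAN bus fails, North perception node is out, Reserve front camera failed}.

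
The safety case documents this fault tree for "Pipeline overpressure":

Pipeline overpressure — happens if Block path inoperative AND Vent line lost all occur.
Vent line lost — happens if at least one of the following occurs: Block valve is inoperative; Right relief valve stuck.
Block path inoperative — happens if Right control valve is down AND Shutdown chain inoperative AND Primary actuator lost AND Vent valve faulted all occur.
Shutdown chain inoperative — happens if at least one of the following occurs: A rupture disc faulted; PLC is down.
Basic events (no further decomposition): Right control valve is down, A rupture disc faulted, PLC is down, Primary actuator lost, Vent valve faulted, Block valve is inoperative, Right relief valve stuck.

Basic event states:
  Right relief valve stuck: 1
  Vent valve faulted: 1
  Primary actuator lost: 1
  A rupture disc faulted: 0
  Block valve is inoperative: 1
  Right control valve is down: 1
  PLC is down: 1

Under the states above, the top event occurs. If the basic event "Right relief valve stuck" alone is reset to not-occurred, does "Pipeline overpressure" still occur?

Yes

Counterfactual: set "Right relief valve stuck" to not occurred.
Shutdown chain inoperative [OR]: A rupture disc faulted=not, PLC is down=occurs → at least one input occurs → occurs.
Block path inoperative [AND]: Right control valve is down=occurs, Shutdown chain inoperative=occurs, Primary actuator lost=occurs, Vent valve faulted=occurs → all inputs occur → occurs.
Vent line lost [OR]: Block valve is inoperative=occurs, Right relief valve stuck=not → at least one input occurs → occurs.
Pipeline overpressure [AND]: Block path inoperative=occurs, Vent line lost=occurs → all inputs occur → occurs.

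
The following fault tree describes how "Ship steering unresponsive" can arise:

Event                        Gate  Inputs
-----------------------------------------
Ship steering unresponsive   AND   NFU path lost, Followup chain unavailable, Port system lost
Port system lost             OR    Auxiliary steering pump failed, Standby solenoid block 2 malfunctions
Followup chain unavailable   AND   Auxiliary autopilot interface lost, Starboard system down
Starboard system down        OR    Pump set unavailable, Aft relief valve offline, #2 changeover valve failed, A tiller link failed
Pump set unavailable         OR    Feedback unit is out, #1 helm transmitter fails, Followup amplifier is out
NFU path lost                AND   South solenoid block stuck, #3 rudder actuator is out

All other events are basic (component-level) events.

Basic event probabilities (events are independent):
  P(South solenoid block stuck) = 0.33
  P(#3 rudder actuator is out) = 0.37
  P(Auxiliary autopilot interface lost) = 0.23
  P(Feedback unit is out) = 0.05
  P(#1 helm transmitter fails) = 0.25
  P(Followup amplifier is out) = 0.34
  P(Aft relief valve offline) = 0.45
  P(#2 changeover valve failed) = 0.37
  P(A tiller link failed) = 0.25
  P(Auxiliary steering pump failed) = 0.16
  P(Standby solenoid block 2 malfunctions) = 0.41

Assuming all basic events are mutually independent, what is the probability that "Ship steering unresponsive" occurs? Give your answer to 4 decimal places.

P(NFU path lost) [AND] = 0.33 × 0.37 = 0.122100
P(Pump set unavailable) [OR] = 1 − (1−0.05) × (1−0.25) × (1−0.34) = 0.529750
P(Starboard system down) [OR] = 1 − (1−0.529750) × (1−0.45) × (1−0.37) × (1−0.25) = 0.877794
P(Followup chain unavailable) [AND] = 0.23 × 0.877794 = 0.201893
P(Port system lost) [OR] = 1 − (1−0.16) × (1−0.41) = 0.504400
P(Ship steering unresponsive) [AND] = 0.122100 × 0.201893 × 0.504400 = 0.012434
Rounded to 4 decimal places: P(Ship steering unresponsive) ≈ 0.0124.

0.0124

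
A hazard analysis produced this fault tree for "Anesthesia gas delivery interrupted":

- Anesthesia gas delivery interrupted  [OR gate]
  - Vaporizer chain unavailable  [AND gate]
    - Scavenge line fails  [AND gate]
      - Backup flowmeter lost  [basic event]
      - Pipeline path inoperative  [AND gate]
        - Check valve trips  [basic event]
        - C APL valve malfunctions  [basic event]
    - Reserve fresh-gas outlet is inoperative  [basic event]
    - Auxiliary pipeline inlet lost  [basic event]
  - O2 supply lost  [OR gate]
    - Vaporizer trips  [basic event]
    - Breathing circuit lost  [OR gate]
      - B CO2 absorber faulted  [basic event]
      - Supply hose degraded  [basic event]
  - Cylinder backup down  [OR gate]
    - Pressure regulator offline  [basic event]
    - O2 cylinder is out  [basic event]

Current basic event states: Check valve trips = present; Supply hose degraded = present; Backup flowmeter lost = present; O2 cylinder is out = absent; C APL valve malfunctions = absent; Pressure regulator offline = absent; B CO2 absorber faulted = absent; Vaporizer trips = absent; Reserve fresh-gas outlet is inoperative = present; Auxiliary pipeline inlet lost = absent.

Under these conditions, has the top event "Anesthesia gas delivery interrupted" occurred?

Pipeline path inoperative [AND]: Check valve trips=occurs, C APL valve malfunctions=not → not all inputs occur → does not occur.
Scavenge line fails [AND]: Backup flowmeter lost=occurs, Pipeline path inoperative=not → not all inputs occur → does not occur.
Vaporizer chain unavailable [AND]: Scavenge line fails=not, Reserve fresh-gas outlet is inoperative=occurs, Auxiliary pipeline inlet lost=not → not all inputs occur → does not occur.
Breathing circuit lost [OR]: B CO2 absorber faulted=not, Supply hose degraded=occurs → at least one input occurs → occurs.
O2 supply lost [OR]: Vaporizer trips=not, Breathing circuit lost=occurs → at least one input occurs → occurs.
Cylinder backup down [OR]: Pressure regulator offline=not, O2 cylinder is out=not → no input occurs → does not occur.
Anesthesia gas delivery interrupted [OR]: Vaporizer chain unavailable=not, O2 supply lost=occurs, Cylinder backup down=not → at least one input occurs → occurs.

Yes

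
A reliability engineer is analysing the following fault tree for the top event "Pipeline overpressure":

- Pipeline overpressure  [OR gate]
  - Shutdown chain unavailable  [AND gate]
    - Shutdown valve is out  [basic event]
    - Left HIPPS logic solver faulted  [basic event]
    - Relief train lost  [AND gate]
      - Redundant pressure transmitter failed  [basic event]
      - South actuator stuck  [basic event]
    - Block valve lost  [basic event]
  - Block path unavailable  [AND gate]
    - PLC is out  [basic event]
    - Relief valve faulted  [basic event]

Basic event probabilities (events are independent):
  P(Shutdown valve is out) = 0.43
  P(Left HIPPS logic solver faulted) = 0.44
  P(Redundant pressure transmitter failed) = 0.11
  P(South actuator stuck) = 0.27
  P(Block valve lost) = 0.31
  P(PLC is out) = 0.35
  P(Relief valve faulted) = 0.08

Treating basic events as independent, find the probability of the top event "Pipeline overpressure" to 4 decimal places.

0.0297

P(Relief train lost) [AND] = 0.11 × 0.27 = 0.029700
P(Shutdown chain unavailable) [AND] = 0.43 × 0.44 × 0.029700 × 0.31 = 0.001742
P(Block path unavailable) [AND] = 0.35 × 0.08 = 0.028000
P(Pipeline overpressure) [OR] = 1 − (1−0.001742) × (1−0.028000) = 0.029693
Rounded to 4 decimal places: P(Pipeline overpressure) ≈ 0.0297.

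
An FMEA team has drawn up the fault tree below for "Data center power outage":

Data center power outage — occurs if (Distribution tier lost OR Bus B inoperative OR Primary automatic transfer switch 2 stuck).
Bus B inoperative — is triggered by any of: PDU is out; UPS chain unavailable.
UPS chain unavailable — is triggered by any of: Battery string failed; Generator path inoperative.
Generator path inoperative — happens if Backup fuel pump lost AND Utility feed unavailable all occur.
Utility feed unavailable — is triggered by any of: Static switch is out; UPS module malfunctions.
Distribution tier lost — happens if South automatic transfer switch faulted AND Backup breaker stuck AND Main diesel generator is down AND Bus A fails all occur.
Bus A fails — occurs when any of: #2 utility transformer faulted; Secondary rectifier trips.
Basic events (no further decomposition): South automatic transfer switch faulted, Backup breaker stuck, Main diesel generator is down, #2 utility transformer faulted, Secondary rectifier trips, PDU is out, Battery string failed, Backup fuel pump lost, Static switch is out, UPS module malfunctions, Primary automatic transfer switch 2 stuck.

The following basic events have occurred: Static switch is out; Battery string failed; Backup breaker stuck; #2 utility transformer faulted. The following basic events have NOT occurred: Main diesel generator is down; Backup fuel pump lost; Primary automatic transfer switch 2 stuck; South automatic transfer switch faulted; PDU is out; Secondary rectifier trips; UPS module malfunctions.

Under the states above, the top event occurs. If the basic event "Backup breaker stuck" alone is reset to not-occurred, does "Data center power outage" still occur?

Yes

Counterfactual: set "Backup breaker stuck" to not occurred.
Bus A fails [OR]: #2 utility transformer faulted=occurs, Secondary rectifier trips=not → at least one input occurs → occurs.
Distribution tier lost [AND]: South automatic transfer switch faulted=not, Backup breaker stuck=not, Main diesel generator is down=not, Bus A fails=occurs → not all inputs occur → does not occur.
Utility feed unavailable [OR]: Static switch is out=occurs, UPS module malfunctions=not → at least one input occurs → occurs.
Generator path inoperative [AND]: Backup fuel pump lost=not, Utility feed unavailable=occurs → not all inputs occur → does not occur.
UPS chain unavailable [OR]: Battery string failed=occurs, Generator path inoperative=not → at least one input occurs → occurs.
Bus B inoperative [OR]: PDU is out=not, UPS chain unavailable=occurs → at least one input occurs → occurs.
Data center power outage [OR]: Distribution tier lost=not, Bus B inoperative=occurs, Primary automatic transfer switch 2 stuck=not → at least one input occurs → occurs.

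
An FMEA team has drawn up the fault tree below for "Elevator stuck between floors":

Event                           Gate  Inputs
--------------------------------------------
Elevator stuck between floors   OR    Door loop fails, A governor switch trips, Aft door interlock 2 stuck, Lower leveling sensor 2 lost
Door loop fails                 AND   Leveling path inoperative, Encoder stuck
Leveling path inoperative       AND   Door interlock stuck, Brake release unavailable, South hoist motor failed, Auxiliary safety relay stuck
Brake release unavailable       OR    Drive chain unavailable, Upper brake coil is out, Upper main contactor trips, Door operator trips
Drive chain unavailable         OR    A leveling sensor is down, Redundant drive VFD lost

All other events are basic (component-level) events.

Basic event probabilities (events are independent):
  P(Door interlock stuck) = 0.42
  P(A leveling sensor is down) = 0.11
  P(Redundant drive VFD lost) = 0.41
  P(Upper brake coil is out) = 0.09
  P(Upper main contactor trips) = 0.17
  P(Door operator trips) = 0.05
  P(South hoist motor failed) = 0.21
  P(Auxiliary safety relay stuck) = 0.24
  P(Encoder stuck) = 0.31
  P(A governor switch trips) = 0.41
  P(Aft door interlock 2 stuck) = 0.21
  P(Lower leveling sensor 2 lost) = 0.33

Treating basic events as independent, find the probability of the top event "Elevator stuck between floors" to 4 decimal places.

P(Drive chain unavailable) [OR] = 1 − (1−0.11) × (1−0.41) = 0.474900
P(Brake release unavailable) [OR] = 1 − (1−0.474900) × (1−0.09) × (1−0.17) × (1−0.05) = 0.623222
P(Leveling path inoperative) [AND] = 0.42 × 0.623222 × 0.21 × 0.24 = 0.013192
P(Door loop fails) [AND] = 0.013192 × 0.31 = 0.004090
P(Elevator stuck between floors) [OR] = 1 − (1−0.004090) × (1−0.41) × (1−0.21) × (1−0.33) = 0.688990
Rounded to 4 decimal places: P(Elevator stuck between floors) ≈ 0.6890.

0.6890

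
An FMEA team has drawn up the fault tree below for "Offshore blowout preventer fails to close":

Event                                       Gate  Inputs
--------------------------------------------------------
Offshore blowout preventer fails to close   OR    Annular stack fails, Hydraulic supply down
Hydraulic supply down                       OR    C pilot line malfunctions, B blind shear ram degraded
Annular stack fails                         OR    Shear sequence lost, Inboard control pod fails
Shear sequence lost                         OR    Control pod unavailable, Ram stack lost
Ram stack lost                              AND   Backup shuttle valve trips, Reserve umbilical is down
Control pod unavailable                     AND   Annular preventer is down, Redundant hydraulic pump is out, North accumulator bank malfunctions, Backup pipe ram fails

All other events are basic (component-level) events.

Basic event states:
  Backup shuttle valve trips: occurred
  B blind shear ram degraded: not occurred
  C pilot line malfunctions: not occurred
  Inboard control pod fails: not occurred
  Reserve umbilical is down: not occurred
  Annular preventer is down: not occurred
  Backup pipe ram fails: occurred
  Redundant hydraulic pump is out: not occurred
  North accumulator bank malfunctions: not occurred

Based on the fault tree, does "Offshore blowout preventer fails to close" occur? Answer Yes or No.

No

Control pod unavailable [AND]: Annular preventer is down=not, Redundant hydraulic pump is out=not, North accumulator bank malfunctions=not, Backup pipe ram fails=occurs → not all inputs occur → does not occur.
Ram stack lost [AND]: Backup shuttle valve trips=occurs, Reserve umbilical is down=not → not all inputs occur → does not occur.
Shear sequence lost [OR]: Control pod unavailable=not, Ram stack lost=not → no input occurs → does not occur.
Annular stack fails [OR]: Shear sequence lost=not, Inboard control pod fails=not → no input occurs → does not occur.
Hydraulic supply down [OR]: C pilot line malfunctions=not, B blind shear ram degraded=not → no input occurs → does not occur.
Offshore blowout preventer fails to close [OR]: Annular stack fails=not, Hydraulic supply down=not → no input occurs → does not occur.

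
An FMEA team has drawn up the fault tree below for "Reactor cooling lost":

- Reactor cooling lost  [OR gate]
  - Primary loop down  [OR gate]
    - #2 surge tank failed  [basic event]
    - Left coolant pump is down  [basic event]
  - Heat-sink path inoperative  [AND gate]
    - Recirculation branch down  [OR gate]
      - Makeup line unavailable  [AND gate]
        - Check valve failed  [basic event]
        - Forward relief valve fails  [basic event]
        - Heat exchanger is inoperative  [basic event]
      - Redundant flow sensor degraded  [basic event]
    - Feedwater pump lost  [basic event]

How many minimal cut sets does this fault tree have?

Primary loop down [OR]: union of children's cut sets → 2 cut set(s).
Makeup line unavailable [AND]: one cut set from each child combined → 1 × 1 × 1 = 1 cut set(s).
Recirculation branch down [OR]: union of children's cut sets → 2 cut set(s).
Heat-sink path inoperative [AND]: one cut set from each child combined → 2 × 1 = 2 cut set(s).
Reactor cooling lost [OR]: union of children's cut sets → 4 cut set(s).
Minimal cut sets: {#2 surge tank failed}; {Left coolant pump is down}; {Check valve failed, Feedwater pump lost, Forward relief valve fails, Heat exchanger is inoperative}; {Feedwater pump lost, Redundant flow sensor degraded}.

4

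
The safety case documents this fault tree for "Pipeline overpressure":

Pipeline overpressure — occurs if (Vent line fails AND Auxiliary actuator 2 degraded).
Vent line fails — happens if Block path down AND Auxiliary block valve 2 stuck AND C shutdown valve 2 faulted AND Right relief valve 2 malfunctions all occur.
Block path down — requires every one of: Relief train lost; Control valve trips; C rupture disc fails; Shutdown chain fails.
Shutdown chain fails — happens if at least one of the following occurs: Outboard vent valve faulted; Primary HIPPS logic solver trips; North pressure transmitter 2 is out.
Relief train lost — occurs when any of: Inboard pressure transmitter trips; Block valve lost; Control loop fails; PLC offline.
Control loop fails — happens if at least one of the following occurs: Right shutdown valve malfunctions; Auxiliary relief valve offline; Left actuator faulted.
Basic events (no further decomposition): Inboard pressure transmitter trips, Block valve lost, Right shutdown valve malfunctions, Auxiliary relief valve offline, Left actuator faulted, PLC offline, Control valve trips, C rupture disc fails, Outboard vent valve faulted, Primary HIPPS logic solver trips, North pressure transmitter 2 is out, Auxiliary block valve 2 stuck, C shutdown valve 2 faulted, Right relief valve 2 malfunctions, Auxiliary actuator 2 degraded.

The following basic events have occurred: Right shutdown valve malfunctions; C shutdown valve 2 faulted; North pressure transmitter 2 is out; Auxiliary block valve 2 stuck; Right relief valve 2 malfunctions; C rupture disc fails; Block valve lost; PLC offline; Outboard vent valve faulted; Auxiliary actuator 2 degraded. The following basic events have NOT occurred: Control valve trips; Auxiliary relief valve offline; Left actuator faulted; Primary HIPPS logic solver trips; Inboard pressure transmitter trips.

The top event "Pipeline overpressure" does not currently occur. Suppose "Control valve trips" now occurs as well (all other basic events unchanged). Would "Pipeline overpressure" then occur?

Yes

Counterfactual: set "Control valve trips" to occurred.
Control loop fails [OR]: Right shutdown valve malfunctions=occurs, Auxiliary relief valve offline=not, Left actuator faulted=not → at least one input occurs → occurs.
Relief train lost [OR]: Inboard pressure transmitter trips=not, Block valve lost=occurs, Control loop fails=occurs, PLC offline=occurs → at least one input occurs → occurs.
Shutdown chain fails [OR]: Outboard vent valve faulted=occurs, Primary HIPPS logic solver trips=not, North pressure transmitter 2 is out=occurs → at least one input occurs → occurs.
Block path down [AND]: Relief train lost=occurs, Control valve trips=occurs, C rupture disc fails=occurs, Shutdown chain fails=occurs → all inputs occur → occurs.
Vent line fails [AND]: Block path down=occurs, Auxiliary block valve 2 stuck=occurs, C shutdown valve 2 faulted=occurs, Right relief valve 2 malfunctions=occurs → all inputs occur → occurs.
Pipeline overpressure [AND]: Vent line fails=occurs, Auxiliary actuator 2 degraded=occurs → all inputs occur → occurs.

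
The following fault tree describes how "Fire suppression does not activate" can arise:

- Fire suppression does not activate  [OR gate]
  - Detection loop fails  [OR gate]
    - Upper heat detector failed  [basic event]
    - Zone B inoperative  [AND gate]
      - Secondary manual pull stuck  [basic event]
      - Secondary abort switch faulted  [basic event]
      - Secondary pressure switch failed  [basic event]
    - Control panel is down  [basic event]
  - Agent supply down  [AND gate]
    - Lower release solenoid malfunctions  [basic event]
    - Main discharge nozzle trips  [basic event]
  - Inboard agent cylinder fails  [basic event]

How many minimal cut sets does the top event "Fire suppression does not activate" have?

5

Zone B inoperative [AND]: one cut set from each child combined → 1 × 1 × 1 = 1 cut set(s).
Detection loop fails [OR]: union of children's cut sets → 3 cut set(s).
Agent supply down [AND]: one cut set from each child combined → 1 × 1 = 1 cut set(s).
Fire suppression does not activate [OR]: union of children's cut sets → 5 cut set(s).
Minimal cut sets: {Upper heat detector failed}; {Secondary abort switch faulted, Secondary manual pull stuck, Secondary pressure switch failed}; {Control panel is down}; {Lower release solenoid malfunctions, Main discharge nozzle trips}; {Inboard agent cylinder fails}.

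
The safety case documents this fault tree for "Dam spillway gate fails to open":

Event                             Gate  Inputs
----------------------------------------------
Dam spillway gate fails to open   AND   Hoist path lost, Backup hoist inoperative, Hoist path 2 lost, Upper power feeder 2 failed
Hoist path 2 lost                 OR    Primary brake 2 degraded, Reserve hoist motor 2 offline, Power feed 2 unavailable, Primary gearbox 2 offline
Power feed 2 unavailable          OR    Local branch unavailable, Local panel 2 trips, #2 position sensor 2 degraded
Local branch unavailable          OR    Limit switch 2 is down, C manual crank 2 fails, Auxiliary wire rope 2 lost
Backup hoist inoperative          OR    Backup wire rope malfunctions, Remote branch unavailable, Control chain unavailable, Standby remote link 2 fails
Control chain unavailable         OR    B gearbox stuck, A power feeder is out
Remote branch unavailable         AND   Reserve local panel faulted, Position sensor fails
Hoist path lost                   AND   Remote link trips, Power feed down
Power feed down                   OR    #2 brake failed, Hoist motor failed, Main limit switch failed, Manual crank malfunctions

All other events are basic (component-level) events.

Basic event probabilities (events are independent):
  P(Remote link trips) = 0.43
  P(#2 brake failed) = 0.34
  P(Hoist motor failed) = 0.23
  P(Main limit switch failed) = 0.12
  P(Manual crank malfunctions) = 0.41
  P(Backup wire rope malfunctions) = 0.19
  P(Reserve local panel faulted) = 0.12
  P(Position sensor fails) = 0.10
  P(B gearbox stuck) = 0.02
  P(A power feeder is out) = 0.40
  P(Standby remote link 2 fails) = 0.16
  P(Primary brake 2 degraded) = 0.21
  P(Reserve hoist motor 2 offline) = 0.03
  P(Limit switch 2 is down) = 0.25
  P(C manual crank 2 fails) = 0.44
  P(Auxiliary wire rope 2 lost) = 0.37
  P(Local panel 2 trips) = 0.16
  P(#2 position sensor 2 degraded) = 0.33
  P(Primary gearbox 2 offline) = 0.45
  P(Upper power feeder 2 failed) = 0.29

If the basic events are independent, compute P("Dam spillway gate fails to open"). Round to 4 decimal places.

0.0520

P(Power feed down) [OR] = 1 − (1−0.34) × (1−0.23) × (1−0.12) × (1−0.41) = 0.736143
P(Hoist path lost) [AND] = 0.43 × 0.736143 = 0.316541
P(Remote branch unavailable) [AND] = 0.12 × 0.10 = 0.012000
P(Control chain unavailable) [OR] = 1 − (1−0.02) × (1−0.40) = 0.412000
P(Backup hoist inoperative) [OR] = 1 − (1−0.19) × (1−0.012000) × (1−0.412000) × (1−0.16) = 0.604726
P(Local branch unavailable) [OR] = 1 − (1−0.25) × (1−0.44) × (1−0.37) = 0.735400
P(Power feed 2 unavailable) [OR] = 1 − (1−0.735400) × (1−0.16) × (1−0.33) = 0.851083
P(Hoist path 2 lost) [OR] = 1 − (1−0.21) × (1−0.03) × (1−0.851083) × (1−0.45) = 0.937237
P(Dam spillway gate fails to open) [AND] = 0.316541 × 0.604726 × 0.937237 × 0.29 = 0.052028
Rounded to 4 decimal places: P(Dam spillway gate fails to open) ≈ 0.0520.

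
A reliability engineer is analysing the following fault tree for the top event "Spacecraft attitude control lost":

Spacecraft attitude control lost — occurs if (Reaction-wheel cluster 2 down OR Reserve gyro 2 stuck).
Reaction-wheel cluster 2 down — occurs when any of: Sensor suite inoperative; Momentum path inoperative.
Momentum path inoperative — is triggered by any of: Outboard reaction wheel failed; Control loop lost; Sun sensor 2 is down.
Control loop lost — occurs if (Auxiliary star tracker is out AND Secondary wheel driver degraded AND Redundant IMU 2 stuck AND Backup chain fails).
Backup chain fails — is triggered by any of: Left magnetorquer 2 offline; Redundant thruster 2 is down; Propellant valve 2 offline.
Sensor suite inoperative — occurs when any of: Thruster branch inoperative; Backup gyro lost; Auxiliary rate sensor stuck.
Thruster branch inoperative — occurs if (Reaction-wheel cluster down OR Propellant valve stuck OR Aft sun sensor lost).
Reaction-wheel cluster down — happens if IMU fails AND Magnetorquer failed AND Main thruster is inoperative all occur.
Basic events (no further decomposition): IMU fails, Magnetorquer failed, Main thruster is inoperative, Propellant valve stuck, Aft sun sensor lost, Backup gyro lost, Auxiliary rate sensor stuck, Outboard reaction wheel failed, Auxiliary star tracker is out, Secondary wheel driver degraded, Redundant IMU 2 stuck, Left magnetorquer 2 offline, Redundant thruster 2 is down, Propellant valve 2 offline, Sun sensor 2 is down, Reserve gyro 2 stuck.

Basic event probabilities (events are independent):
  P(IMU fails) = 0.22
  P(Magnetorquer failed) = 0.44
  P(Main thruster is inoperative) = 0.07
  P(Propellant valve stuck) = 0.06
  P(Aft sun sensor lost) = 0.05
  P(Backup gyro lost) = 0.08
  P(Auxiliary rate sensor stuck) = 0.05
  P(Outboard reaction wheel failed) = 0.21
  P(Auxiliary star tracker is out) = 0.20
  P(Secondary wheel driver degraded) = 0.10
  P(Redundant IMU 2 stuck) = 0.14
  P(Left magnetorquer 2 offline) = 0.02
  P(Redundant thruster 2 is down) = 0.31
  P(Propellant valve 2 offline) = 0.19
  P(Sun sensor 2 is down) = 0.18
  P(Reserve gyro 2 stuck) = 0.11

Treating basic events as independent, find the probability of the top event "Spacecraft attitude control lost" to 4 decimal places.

P(Reaction-wheel cluster down) [AND] = 0.22 × 0.44 × 0.07 = 0.006776
P(Thruster branch inoperative) [OR] = 1 − (1−0.006776) × (1−0.06) × (1−0.05) = 0.113051
P(Sensor suite inoperative) [OR] = 1 − (1−0.113051) × (1−0.08) × (1−0.05) = 0.224807
P(Backup chain fails) [OR] = 1 − (1−0.02) × (1−0.31) × (1−0.19) = 0.452278
P(Control loop lost) [AND] = 0.20 × 0.10 × 0.14 × 0.452278 = 0.001266
P(Momentum path inoperative) [OR] = 1 − (1−0.21) × (1−0.001266) × (1−0.18) = 0.353020
P(Reaction-wheel cluster 2 down) [OR] = 1 − (1−0.224807) × (1−0.353020) = 0.498466
P(Spacecraft attitude control lost) [OR] = 1 − (1−0.498466) × (1−0.11) = 0.553635
Rounded to 4 decimal places: P(Spacecraft attitude control lost) ≈ 0.5536.

0.5536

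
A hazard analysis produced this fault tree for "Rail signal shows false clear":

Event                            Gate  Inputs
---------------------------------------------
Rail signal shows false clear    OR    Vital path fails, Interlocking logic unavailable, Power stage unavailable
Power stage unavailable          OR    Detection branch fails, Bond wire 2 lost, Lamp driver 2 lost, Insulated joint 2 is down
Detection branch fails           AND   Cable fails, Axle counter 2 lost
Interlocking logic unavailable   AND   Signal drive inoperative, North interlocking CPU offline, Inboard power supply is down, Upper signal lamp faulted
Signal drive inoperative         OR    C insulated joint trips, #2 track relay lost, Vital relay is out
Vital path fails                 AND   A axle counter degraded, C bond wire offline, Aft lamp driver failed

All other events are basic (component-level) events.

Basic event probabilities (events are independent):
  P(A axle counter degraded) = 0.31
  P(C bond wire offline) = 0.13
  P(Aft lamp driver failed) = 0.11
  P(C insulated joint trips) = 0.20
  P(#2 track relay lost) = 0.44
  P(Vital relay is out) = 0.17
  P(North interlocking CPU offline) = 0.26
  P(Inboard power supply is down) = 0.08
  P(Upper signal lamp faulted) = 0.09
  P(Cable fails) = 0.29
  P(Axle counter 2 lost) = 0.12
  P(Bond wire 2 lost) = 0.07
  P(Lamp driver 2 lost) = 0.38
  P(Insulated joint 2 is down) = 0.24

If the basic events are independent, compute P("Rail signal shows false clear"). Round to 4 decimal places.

P(Vital path fails) [AND] = 0.31 × 0.13 × 0.11 = 0.004433
P(Signal drive inoperative) [OR] = 1 − (1−0.20) × (1−0.44) × (1−0.17) = 0.628160
P(Interlocking logic unavailable) [AND] = 0.628160 × 0.26 × 0.08 × 0.09 = 0.001176
P(Detection branch fails) [AND] = 0.29 × 0.12 = 0.034800
P(Power stage unavailable) [OR] = 1 − (1−0.034800) × (1−0.07) × (1−0.38) × (1−0.24) = 0.577034
P(Rail signal shows false clear) [OR] = 1 − (1−0.004433) × (1−0.001176) × (1−0.577034) = 0.579404
Rounded to 4 decimal places: P(Rail signal shows false clear) ≈ 0.5794.

0.5794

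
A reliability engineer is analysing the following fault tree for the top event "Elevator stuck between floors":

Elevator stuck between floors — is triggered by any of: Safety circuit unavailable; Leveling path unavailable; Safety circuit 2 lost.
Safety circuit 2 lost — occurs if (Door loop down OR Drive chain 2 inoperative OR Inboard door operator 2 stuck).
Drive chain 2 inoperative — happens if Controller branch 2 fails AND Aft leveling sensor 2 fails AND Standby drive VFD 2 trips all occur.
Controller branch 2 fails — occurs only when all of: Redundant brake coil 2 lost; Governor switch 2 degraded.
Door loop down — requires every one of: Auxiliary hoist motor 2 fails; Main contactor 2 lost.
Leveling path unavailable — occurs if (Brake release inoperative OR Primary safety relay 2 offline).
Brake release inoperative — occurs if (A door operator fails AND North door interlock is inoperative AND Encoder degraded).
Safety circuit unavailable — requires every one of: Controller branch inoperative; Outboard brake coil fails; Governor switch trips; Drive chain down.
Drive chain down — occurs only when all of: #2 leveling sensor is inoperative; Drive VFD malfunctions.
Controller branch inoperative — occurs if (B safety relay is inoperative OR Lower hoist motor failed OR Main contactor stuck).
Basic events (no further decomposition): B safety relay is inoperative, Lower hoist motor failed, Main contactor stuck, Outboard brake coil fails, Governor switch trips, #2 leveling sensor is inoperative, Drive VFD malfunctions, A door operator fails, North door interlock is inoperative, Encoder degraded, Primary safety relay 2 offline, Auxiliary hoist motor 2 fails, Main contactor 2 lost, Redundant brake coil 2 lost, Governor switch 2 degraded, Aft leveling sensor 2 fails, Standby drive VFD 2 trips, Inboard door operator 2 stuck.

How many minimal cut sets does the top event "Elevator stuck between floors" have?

8

Controller branch inoperative [OR]: union of children's cut sets → 3 cut set(s).
Drive chain down [AND]: one cut set from each child combined → 1 × 1 = 1 cut set(s).
Safety circuit unavailable [AND]: one cut set from each child combined → 3 × 1 × 1 × 1 = 3 cut set(s).
Brake release inoperative [AND]: one cut set from each child combined → 1 × 1 × 1 = 1 cut set(s).
Leveling path unavailable [OR]: union of children's cut sets → 2 cut set(s).
Door loop down [AND]: one cut set from each child combined → 1 × 1 = 1 cut set(s).
Controller branch 2 fails [AND]: one cut set from each child combined → 1 × 1 = 1 cut set(s).
Drive chain 2 inoperative [AND]: one cut set from each child combined → 1 × 1 × 1 = 1 cut set(s).
Safety circuit 2 lost [OR]: union of children's cut sets → 3 cut set(s).
Elevator stuck between floors [OR]: union of children's cut sets → 8 cut set(s).
Minimal cut sets: {#2 leveling sensor is inoperative, B safety relay is inoperative, Drive VFD malfunctions, Governor switch trips, Outboard brake coil fails}; {#2 leveling sensor is inoperative, Drive VFD malfunctions, Governor switch trips, Lower hoist motor failed, Outboard brake coil fails}; {#2 leveling sensor is inoperative, Drive VFD malfunctions, Governor switch trips, Main contactor stuck, Outboard brake coil fails}; {A door operator fails, Encoder degraded, North door interlock is inoperative}; {Primary safety relay 2 offline}; {Auxiliary hoist motor 2 fails, Main contactor 2 lost}; {Aft leveling sensor 2 fails, Governor switch 2 degraded, Redundant brake coil 2 lost, Standby drive VFD 2 trips}; {Inboard door operator 2 stuck}.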